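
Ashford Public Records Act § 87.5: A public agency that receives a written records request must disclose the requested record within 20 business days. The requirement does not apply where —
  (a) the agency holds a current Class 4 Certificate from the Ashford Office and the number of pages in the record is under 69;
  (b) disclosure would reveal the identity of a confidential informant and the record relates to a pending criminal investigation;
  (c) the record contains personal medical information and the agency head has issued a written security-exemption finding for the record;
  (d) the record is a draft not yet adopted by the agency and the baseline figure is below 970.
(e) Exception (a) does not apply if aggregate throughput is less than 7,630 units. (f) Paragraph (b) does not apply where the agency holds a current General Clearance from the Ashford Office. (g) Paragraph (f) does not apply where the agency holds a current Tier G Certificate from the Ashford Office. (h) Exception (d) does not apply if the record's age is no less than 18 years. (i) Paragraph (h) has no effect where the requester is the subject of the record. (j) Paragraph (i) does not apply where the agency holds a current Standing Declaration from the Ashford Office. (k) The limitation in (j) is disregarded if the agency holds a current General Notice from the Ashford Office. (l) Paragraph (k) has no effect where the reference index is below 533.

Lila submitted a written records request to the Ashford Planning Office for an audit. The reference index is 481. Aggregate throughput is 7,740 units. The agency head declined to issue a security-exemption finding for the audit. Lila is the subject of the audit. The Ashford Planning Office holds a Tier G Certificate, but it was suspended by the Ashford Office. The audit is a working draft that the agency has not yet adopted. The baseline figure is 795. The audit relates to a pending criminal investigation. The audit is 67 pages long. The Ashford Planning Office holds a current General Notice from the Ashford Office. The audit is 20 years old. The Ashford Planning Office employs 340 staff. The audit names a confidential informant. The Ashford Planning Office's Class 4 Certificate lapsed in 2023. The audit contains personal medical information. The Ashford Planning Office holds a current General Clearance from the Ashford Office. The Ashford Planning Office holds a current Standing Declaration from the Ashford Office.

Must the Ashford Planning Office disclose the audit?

Yes — the Ashford Planning Office must disclose the audit.

Exception (a) fails — no current Class 4 Certificate is held.
Exception (b) is satisfied on its face — the audit names a confidential informant; the audit relates to a pending investigation. However, paragraphs (f)–(g) must be considered: (f) is triggered — a current General Clearance is held. (g) does not operate here (no current Tier G Certificate is held), so (f) stands. (b) is therefore removed.
Exception (c) does not apply: the agency head declined to issue a security-exemption finding.
Exception (d): the audit is an unadopted draft; the baseline figure is 795, below the 970 limit — every condition holds. But: (h) is triggered — the record's age is 20 years, meeting the 18 years threshold. (i) operates (Lila is the subject of the audit), but is set aside by (j): (j) is triggered — a current Standing Declaration is held. (k) would limit (j) — a current General Notice is held — but (l) sets (k) aside: (l) operates against (k): the reference index is 481, below the 533 limit. So (d) is unavailable.
No exception is made out. the Ashford Planning Office falls within the general rule.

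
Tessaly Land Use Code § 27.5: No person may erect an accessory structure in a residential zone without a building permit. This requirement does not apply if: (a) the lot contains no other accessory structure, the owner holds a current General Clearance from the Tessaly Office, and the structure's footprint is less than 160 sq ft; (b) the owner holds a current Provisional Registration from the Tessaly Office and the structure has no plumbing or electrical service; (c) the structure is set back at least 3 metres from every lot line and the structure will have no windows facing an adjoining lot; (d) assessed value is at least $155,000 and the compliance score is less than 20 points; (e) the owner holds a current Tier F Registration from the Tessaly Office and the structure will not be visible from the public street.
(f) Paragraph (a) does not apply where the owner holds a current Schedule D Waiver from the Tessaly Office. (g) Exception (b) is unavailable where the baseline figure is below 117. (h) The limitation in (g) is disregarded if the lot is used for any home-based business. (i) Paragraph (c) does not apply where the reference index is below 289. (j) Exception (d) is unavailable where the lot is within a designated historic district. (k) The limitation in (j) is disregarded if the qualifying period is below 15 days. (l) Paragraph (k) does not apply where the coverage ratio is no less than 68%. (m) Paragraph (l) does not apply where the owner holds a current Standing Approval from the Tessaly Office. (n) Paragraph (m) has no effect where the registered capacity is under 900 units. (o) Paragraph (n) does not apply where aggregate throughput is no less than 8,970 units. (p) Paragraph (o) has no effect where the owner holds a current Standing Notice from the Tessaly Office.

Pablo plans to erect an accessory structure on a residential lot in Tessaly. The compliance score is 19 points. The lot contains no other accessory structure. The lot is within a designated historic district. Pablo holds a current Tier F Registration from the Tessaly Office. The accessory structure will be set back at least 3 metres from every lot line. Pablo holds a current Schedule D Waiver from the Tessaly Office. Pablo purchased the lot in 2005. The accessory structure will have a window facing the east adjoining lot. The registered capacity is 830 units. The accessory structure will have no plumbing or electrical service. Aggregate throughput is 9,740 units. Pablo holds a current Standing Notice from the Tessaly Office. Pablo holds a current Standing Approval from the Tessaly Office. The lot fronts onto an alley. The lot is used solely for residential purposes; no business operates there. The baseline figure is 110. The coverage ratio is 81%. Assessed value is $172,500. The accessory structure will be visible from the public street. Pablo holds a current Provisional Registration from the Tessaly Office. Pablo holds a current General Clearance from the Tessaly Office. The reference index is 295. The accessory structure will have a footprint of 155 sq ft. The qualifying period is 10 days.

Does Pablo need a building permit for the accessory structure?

Exception (a) is satisfied on its face — the lot has no other accessory structure; a current General Clearance is held; the structure's footprint is 155 sq ft, less than the 160 sq ft limit. But applying paragraph (f): (f) operates — a current Schedule D Waiver is held. (a) is therefore removed.
Exception (b)'s conditions are all satisfied: a current Provisional Registration is held; there is no plumbing or electrical service. But applying paragraphs (g)–(h): (g) operates against (b): the baseline figure is 110, below the 117 limit. (h) is inapplicable (the lot is solely residential), so (g) stands. Exception (b) does not apply.
Exception (c) requires that the structure will have no windows facing an adjoining lot; but a window faces an adjoining lot, so (c) is unavailable.
Exception (d): assessed value is $172,500, meeting the $155,000 threshold; the compliance score is 19 points, less than the 20 points limit — every condition holds. Turning to paragraphs (j)–(p): (j) operates — the lot is in a historic district. (k) would limit (j) — the qualifying period is 10 days, below the 15 days limit — but (l) sets (k) aside: (l) is engaged — the coverage ratio is 81%, meeting the 68% threshold. (m) would limit (l) — a current Standing Approval is held — but (n) sets (m) aside: (n) operates — the registered capacity is 830 units, under the 900 units limit. (o) operates (aggregate throughput is 9,740 units, meeting the 8,970 units threshold), but is itself disapplied by (p): (p) operates against (o): a current Standing Notice is held. Exception (d) does not apply.
Exception (e) requires that the structure will not be visible from the public street; but the structure will be visible from the street, so (e) is unavailable.
No exception is made out. Pablo falls within the general rule.

Yes — Pablo must obtain a building permit.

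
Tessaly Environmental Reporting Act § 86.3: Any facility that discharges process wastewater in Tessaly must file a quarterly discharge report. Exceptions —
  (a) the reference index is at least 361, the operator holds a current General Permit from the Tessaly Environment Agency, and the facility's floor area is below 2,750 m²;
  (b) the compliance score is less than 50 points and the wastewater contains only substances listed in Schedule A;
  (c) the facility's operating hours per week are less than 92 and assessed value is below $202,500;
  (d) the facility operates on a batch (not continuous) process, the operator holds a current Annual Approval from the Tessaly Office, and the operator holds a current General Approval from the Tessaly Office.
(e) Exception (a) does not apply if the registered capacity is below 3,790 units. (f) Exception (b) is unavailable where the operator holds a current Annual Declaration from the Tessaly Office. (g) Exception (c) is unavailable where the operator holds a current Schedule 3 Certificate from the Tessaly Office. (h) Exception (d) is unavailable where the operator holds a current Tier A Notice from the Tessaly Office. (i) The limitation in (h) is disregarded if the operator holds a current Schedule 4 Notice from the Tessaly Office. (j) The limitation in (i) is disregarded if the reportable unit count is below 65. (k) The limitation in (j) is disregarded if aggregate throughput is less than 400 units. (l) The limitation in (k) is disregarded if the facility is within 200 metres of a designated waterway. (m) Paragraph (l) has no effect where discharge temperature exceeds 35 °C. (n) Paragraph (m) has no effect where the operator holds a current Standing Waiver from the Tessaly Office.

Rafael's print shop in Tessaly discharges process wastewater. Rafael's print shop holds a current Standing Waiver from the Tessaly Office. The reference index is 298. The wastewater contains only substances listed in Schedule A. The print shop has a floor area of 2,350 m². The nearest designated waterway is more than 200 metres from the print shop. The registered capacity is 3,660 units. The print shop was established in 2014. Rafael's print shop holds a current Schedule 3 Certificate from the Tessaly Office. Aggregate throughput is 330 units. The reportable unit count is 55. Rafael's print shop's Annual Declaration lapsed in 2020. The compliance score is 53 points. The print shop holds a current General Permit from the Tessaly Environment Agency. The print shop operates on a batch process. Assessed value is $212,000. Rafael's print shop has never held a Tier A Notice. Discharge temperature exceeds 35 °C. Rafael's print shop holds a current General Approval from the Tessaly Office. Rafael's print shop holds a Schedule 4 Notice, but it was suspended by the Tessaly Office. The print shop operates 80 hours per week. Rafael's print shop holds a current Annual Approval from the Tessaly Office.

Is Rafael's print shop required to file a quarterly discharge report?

Exception (a) fails — the reference index is 298, short of 361.
Exception (b) requires that the compliance score is less than 50 points; but the compliance score is 53 points, not less than 50 points, so (b) is unavailable.
Exception (c) fails — assessed value is $212,000, not below $202,500.
All of (d)'s requirements are met (the facility operates on a batch process; a current Annual Approval is held; a current General Approval is held). Considering the limiting provisions: (h), which would limit (d), does not operate here: the Tier A Notice is not current. (d) remains available.

No — exception (d) applies; Rafael's print shop is not required to file a quarterly discharge report.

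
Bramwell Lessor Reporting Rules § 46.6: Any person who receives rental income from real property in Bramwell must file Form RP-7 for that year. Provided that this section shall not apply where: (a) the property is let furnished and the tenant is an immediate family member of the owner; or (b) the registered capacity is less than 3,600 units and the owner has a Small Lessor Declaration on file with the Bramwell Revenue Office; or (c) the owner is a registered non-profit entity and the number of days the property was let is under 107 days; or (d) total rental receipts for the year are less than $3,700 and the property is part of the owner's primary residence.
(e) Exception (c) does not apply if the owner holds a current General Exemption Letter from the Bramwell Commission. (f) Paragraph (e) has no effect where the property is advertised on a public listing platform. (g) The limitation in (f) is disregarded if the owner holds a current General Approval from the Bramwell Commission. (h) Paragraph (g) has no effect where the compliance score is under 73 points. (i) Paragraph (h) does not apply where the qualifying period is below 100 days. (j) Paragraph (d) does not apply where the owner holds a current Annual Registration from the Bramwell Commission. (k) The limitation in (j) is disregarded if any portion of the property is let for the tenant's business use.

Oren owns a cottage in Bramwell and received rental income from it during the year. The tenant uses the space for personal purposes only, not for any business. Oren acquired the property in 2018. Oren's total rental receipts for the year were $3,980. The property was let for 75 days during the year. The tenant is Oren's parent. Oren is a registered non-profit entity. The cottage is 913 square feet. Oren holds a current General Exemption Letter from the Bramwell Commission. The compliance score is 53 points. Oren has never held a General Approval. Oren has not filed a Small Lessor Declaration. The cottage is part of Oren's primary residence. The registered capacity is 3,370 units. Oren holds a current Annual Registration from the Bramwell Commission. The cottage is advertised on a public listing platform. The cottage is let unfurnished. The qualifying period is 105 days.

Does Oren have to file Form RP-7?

Exception (a) does not apply: the property is let unfurnished.
Exception (b) does not apply: no Small Lessor Declaration is on file.
Exception (c) is satisfied on its face — Oren is a registered non-profit; the number of days the property was let is 75 days, under the 107 days limit. Considering the limiting provisions: (e) would limit (c) — a current General Exemption Letter is held — but (f) sets (e) aside: (f) operates against (e): the property is publicly advertised. (g) is not engaged (there is no General Approval in force), so (f) stands. Exception (c) stands.
Exception (d) fails — total rental receipts for the year are $3,980, not less than $3,700.

No — exception (c) applies; Oren is not required to file Form RP-7.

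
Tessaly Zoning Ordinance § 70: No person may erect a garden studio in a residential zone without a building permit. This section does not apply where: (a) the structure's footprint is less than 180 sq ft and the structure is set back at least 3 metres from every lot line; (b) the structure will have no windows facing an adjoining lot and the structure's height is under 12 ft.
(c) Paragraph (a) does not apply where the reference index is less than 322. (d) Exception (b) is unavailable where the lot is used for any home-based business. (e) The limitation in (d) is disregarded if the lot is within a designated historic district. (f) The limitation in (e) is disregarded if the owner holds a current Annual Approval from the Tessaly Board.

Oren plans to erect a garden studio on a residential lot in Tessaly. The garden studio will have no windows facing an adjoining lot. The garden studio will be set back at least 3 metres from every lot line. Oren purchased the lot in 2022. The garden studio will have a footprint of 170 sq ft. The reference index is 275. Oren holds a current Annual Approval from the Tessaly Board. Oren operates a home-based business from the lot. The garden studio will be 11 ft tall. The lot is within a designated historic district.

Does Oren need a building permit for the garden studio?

Yes — Oren must obtain a building permit.

Exception (a): the structure's footprint is 170 sq ft, less than the 180 sq ft limit; the setback is at least 3 m on every side — every condition holds. But applying paragraph (c): (c) applies — the reference index is 275, less than the 322 limit. So (a) is unavailable.
Exception (b): no windows face an adjoining lot; the structure's height is 11 ft, under the 12 ft limit — every condition holds. But: (d) operates against (b): a home-based business operates on the lot. (e) would limit (d) — the lot is in a historic district — but (f) sets (e) aside: (f) operates against (e): a current Annual Approval is held. So (b) is unavailable.
No exception is made out. Oren falls within the general rule.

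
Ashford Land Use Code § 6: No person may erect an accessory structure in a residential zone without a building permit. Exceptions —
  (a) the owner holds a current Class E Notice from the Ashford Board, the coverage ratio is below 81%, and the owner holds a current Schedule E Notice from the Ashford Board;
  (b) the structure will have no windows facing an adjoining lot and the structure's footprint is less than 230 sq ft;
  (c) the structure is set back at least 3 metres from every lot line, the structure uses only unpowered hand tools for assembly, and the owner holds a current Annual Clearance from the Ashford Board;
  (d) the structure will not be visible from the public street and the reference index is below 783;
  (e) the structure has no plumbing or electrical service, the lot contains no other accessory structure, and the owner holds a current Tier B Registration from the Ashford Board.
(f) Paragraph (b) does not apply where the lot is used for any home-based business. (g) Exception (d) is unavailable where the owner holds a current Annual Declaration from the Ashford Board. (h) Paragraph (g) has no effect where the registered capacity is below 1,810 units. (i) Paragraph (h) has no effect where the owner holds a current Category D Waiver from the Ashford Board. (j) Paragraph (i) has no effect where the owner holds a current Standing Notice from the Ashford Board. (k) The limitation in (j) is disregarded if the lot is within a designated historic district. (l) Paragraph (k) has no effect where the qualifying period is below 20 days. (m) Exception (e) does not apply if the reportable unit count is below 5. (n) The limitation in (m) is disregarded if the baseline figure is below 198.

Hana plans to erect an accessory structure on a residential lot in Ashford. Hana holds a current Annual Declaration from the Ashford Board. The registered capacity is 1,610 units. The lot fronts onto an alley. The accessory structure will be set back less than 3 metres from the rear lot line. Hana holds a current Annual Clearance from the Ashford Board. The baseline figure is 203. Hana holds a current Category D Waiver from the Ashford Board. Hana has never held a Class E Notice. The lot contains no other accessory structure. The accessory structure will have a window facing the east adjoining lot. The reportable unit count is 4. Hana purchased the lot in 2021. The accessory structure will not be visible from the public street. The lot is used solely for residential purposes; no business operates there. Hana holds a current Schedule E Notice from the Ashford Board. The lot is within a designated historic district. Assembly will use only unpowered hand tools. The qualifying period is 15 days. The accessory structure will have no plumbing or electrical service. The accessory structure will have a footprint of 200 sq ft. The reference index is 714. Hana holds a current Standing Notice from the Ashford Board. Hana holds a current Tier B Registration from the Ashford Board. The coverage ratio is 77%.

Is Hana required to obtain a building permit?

Exception (a) does not apply: the Class E Notice is not current.
Exception (b) does not apply: a window faces an adjoining lot.
Exception (c) fails — the rear setback is under 3 m.
Exception (d)'s conditions are all satisfied: the structure will not be visible from the street; the reference index is 714, below the 783 limit. Considering the limiting provisions: (g) would limit (d) — a current Annual Declaration is held — but (h) sets (g) aside: (h) operates — the registered capacity is 1,610 units, below the 1,810 units limit. (i) is triggered (a current Category D Waiver is held), but is overridden by (j): (j) is triggered — a current Standing Notice is held. (k) would limit (j) — the lot is in a historic district — but (l) sets (k) aside: (l) is triggered — the qualifying period is 15 days, below the 20 days limit. So (d) applies.
Exception (e) is satisfied on its face — there is no plumbing or electrical service; the lot has no other accessory structure; a current Tier B Registration is held. Turning to paragraphs (m)–(n): (m) operates against (e): the reportable unit count is 4, below the 5 limit. (n) is not engaged (the baseline figure is 203, not below 198), so (m) stands. So (e) is unavailable.

No — exception (d) applies; Hana does not need a building permit.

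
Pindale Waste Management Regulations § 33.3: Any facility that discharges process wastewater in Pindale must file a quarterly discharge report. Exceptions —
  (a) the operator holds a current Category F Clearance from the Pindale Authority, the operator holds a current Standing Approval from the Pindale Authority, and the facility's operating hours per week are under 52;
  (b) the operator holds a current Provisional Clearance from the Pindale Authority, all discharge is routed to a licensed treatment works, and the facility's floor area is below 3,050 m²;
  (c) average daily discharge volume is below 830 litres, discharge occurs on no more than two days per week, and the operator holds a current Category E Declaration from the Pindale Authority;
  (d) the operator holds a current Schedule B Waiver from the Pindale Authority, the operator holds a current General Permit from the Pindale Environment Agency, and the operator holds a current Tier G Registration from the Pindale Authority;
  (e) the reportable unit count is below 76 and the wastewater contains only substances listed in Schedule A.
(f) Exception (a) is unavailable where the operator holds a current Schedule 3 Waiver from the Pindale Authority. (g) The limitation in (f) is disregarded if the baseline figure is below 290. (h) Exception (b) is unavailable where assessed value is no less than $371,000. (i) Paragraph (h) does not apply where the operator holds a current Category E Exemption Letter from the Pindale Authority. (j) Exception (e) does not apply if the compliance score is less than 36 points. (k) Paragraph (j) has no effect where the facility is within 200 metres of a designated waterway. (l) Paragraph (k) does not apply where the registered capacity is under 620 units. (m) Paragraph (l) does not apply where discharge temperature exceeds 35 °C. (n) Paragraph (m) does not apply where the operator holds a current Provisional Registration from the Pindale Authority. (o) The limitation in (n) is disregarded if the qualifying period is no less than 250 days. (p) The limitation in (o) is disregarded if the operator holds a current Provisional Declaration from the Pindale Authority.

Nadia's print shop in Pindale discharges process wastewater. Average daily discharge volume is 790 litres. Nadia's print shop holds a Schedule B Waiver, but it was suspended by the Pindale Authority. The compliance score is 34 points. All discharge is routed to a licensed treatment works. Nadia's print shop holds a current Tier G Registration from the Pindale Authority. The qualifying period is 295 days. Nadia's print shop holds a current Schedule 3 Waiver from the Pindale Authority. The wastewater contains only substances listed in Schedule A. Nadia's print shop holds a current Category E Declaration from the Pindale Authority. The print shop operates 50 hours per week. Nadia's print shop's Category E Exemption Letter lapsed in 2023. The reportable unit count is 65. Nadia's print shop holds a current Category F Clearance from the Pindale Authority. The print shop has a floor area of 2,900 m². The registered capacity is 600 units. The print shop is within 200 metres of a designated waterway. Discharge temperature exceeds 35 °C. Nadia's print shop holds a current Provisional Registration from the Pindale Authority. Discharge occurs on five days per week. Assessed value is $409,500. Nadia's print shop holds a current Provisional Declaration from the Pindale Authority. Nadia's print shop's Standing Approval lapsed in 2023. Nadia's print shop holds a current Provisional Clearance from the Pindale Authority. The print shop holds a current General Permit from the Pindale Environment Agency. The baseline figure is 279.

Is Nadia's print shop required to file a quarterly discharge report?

Exception (a) does not apply: there is no Standing Approval in force.
All of (b)'s requirements are met (a current Provisional Clearance is held; discharge is routed to a licensed treatment works; the facility's floor area is 2,900 m², below the 3,050 m² limit). Turning to paragraphs (h)–(i): (h) is triggered — assessed value is $409,500, meeting the $371,000 threshold. (i) is not triggered (no current Category E Exemption Letter is held), so (h) stands. So (b) is unavailable.
Exception (c) requires that discharge occurs on no more than two days per week; but discharge occurs on five days per week, so (c) is unavailable.
Exception (d) does not apply: no current Schedule B Waiver is held.
Exception (e): the reportable unit count is 65, below the 76 limit; the wastewater is Schedule-A-only — every condition holds. However, paragraphs (j)–(p) must be considered: (j) operates against (e): the compliance score is 34 points, less than the 36 points limit. (k) applies (the print shop is within 200 m of a designated waterway), but is displaced by (l): (l) applies — the registered capacity is 600 units, under the 620 units limit. (m) would limit (l) — discharge temperature exceeds 35 °C — but (n) sets (m) aside: (n) operates against (m): a current Provisional Registration is held. (o) would limit (n) — the qualifying period is 295 days, meeting the 250 days threshold — but (p) sets (o) aside: (p) operates against (o): a current Provisional Declaration is held. Exception (e) does not apply.
No exception displaces § 33.3.

Yes — Nadia's print shop must file a quarterly discharge report.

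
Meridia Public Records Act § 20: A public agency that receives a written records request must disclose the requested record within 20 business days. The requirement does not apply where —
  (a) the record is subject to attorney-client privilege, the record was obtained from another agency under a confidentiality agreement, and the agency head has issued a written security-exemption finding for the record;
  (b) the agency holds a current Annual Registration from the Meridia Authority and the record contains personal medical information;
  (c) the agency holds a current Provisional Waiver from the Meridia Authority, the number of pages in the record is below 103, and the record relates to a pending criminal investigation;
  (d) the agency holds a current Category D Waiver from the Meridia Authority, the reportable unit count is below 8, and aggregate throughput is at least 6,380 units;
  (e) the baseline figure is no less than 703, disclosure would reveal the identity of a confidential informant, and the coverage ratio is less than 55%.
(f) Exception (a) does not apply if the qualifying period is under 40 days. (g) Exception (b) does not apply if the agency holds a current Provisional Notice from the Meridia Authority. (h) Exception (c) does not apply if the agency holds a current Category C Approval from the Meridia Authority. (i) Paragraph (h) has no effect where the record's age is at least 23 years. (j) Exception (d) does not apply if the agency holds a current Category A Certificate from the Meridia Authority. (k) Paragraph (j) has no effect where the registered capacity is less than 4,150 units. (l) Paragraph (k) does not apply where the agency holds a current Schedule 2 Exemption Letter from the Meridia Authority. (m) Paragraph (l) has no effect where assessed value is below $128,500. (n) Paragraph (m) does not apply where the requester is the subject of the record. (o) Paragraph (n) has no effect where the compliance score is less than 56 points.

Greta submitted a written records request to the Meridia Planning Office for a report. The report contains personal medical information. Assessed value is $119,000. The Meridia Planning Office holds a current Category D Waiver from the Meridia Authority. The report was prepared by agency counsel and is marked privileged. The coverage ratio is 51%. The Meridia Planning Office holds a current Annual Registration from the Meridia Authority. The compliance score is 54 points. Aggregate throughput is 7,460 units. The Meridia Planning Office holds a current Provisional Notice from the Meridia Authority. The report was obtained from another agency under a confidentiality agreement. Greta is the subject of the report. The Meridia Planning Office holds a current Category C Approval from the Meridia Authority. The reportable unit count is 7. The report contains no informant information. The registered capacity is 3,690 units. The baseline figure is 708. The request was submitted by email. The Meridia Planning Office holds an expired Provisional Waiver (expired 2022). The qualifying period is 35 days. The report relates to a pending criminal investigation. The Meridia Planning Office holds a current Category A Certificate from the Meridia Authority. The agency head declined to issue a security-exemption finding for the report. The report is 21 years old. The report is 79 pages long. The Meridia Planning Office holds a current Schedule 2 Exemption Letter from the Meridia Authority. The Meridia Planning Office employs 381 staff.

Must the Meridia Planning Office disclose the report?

Exception (a) requires that the agency head has issued a written security-exemption finding for the record; but the agency head declined to issue a security-exemption finding, so (a) is unavailable.
Exception (b) is satisfied on its face — a current Annual Registration is held; the report contains personal medical information. But applying paragraph (g): (g) operates against (b): a current Provisional Notice is held. (b) is therefore removed.
Exception (c) fails — no current Provisional Waiver is held.
All of (d)'s requirements are met (a current Category D Waiver is held; the reportable unit count is 7, below the 8 limit; aggregate throughput is 7,460 units, meeting the 6,380 units threshold). As to paragraphs (j)–(o): (j) is engaged (a current Category A Certificate is held), but yields to (k): (k) is engaged — the registered capacity is 3,690 units, less than the 4,150 units limit. (l) is triggered (a current Schedule 2 Exemption Letter is held), but is itself disapplied by (m): (m) is triggered — assessed value is $119,000, below the $128,500 limit. (n) would limit (m) — Greta is the subject of the report — but (o) sets (n) aside: (o) operates against (n): the compliance score is 54 points, less than the 56 points limit. (d) remains available.
Exception (e) requires that disclosure would reveal the identity of a confidential informant; but the report contains no informant information, so (e) is unavailable.

No — exception (d) applies; the Meridia Planning Office is not required to disclose the report.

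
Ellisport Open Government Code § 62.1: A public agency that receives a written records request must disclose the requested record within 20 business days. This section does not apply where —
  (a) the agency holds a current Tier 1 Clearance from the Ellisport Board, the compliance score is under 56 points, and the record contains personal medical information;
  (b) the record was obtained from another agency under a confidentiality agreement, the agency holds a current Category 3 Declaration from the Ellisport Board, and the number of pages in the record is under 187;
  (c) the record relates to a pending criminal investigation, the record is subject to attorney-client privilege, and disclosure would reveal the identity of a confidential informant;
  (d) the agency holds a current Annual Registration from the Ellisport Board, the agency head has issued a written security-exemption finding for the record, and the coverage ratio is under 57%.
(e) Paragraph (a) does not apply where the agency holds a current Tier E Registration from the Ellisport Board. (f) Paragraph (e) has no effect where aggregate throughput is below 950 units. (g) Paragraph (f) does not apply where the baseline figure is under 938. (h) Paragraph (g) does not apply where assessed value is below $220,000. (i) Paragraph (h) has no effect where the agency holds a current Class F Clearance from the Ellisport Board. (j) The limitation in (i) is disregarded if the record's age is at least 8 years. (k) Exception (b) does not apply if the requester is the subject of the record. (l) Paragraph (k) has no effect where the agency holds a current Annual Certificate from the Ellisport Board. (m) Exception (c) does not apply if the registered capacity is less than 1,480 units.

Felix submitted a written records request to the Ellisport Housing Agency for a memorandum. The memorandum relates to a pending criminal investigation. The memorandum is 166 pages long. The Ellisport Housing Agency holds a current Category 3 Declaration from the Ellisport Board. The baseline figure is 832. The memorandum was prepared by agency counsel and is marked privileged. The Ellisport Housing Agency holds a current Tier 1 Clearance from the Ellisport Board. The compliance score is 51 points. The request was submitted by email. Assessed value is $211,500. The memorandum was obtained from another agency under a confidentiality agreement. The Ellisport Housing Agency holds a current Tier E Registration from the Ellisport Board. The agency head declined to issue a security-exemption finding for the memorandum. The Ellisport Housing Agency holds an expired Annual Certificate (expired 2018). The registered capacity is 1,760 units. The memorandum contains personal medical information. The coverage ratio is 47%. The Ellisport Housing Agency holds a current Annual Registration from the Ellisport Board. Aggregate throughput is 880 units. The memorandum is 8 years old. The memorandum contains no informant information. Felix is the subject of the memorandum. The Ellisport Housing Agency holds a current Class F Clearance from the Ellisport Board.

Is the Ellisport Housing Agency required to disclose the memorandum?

All of (a)'s requirements are met (a current Tier 1 Clearance is held; the compliance score is 51 points, under the 56 points limit; the memorandum contains personal medical information). Applying paragraphs (e)–(j): (e) operates (a current Tier E Registration is held), but is displaced by (f): (f) operates against (e): aggregate throughput is 880 units, below the 950 units limit. (g) would limit (f) — the baseline figure is 832, under the 938 limit — but (h) sets (g) aside: (h) operates — assessed value is $211,500, below the $220,000 limit. (i) would limit (h) — a current Class F Clearance is held — but (j) sets (i) aside: (j) is engaged — the record's age is 8 years, meeting the 8 years threshold. (a) remains available.
Exception (b)'s conditions are all satisfied: the memorandum was obtained under a confidentiality agreement; a current Category 3 Declaration is held; the number of pages in the record is 166, under the 187 limit. But: (k) applies — Felix is the subject of the memorandum. (l), which would lift (k), is not triggered — no current Annual Certificate is held. So (b) is unavailable.
Exception (c) fails — the memorandum contains no informant information.
Exception (d) requires that the agency head has issued a written security-exemption finding for the record; but the agency head declined to issue a security-exemption finding, so (d) is unavailable.

No — exception (a) applies; the Ellisport Housing Agency is not required to disclose the memorandum.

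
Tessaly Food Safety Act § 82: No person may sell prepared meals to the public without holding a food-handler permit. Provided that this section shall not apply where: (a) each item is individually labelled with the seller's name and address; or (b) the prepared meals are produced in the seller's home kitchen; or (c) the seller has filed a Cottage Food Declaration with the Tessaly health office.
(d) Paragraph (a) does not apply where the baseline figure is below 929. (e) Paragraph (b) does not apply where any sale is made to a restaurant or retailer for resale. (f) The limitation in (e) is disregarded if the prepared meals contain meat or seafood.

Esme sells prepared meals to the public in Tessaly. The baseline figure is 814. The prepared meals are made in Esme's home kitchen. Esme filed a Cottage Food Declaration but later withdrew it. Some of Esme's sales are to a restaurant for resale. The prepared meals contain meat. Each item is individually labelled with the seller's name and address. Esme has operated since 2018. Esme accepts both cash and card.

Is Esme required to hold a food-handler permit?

No — exception (b) applies; Esme is not required to hold a food-handler permit.

Exception (a): items are individually labelled — every condition holds. However, paragraph (d) must be considered: (d) operates — the baseline figure is 814, below the 929 limit. So (a) is unavailable.
All of (b)'s requirements are met (the prepared meals are home-kitchen produced). Considering the limiting provisions: (e) is engaged (some sales are to a restaurant for resale), but is overridden by (f): (f) operates against (e): the prepared meals contain meat. Exception (b) stands.
Exception (c) fails — the Cottage Food Declaration was withdrawn.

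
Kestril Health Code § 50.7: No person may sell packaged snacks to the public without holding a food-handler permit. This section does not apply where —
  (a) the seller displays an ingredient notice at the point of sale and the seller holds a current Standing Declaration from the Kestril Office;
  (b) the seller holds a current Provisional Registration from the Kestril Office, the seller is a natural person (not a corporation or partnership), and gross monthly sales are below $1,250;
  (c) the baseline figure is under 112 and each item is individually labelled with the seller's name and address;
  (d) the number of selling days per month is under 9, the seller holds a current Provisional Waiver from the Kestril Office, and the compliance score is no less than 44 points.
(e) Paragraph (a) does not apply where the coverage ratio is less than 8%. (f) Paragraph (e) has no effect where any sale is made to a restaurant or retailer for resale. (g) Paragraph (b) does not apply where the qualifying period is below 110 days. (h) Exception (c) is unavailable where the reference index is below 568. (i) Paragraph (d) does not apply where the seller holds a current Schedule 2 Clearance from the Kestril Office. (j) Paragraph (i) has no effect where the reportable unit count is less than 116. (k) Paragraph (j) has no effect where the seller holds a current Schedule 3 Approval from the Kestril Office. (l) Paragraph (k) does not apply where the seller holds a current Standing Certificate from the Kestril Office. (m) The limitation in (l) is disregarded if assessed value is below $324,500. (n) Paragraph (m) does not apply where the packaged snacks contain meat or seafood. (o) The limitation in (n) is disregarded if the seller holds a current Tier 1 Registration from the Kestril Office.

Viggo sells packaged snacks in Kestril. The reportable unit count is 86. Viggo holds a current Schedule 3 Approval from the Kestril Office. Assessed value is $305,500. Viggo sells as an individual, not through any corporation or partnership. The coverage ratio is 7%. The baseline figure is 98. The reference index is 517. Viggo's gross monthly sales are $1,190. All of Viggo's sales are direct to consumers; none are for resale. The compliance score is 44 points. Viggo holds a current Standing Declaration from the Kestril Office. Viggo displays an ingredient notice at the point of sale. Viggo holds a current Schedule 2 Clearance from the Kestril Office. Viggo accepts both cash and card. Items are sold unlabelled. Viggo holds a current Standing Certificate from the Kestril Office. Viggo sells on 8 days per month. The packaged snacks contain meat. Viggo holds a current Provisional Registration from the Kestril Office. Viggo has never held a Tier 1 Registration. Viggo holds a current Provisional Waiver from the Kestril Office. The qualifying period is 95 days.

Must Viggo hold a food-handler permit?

No — exception (d) applies; Viggo is not required to hold a food-handler permit.

All of (a)'s requirements are met (an ingredient notice is displayed; a current Standing Declaration is held). However, paragraphs (e)–(f) must be considered: (e) is engaged — the coverage ratio is 7%, less than the 8% limit. (f), which would lift (e), does not operate here — no sales are for resale. Exception (a) does not apply.
Exception (b): a current Provisional Registration is held; the seller is a natural person; gross monthly sales are $1,190, below the $1,250 limit — every condition holds. But: (g) operates against (b): the qualifying period is 95 days, below the 110 days limit. Exception (b) does not apply.
Exception (c) requires that each item is individually labelled with the seller's name and address; but items are sold unlabelled, so (c) is unavailable.
All of (d)'s requirements are met (the number of selling days per month is 8, under the 9 limit; a current Provisional Waiver is held; the compliance score is 44 points, meeting the 44 points threshold). As to paragraphs (i)–(o): (i) would limit (d) — a current Schedule 2 Clearance is held — but (j) sets (i) aside: (j) operates against (i): the reportable unit count is 86, less than the 116 limit. (k) would limit (j) — a current Schedule 3 Approval is held — but (l) sets (k) aside: (l) operates against (k): a current Standing Certificate is held. (m) is triggered (assessed value is $305,500, below the $324,500 limit), but is displaced by (n): (n) operates against (m): the packaged snacks contain meat. (o), which would lift (n), is inapplicable — there is no Tier 1 Registration in force. Exception (d) stands.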